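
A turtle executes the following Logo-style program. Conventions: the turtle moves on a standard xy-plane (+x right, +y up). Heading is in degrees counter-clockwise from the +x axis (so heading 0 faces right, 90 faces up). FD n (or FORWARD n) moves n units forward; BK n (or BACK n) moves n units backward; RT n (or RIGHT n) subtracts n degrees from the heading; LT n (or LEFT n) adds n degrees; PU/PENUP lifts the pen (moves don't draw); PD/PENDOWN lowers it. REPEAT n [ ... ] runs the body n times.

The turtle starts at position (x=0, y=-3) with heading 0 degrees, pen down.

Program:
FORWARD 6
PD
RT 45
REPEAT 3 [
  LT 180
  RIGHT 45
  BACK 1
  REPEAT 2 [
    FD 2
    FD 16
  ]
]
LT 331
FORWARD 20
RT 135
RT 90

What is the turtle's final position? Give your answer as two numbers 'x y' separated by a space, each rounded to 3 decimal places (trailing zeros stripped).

Answer: 33.744 -2.445

Derivation:
Executing turtle program step by step:
Start: pos=(0,-3), heading=0, pen down
FD 6: (0,-3) -> (6,-3) [heading=0, draw]
PD: pen down
RT 45: heading 0 -> 315
REPEAT 3 [
  -- iteration 1/3 --
  LT 180: heading 315 -> 135
  RT 45: heading 135 -> 90
  BK 1: (6,-3) -> (6,-4) [heading=90, draw]
  REPEAT 2 [
    -- iteration 1/2 --
    FD 2: (6,-4) -> (6,-2) [heading=90, draw]
    FD 16: (6,-2) -> (6,14) [heading=90, draw]
    -- iteration 2/2 --
    FD 2: (6,14) -> (6,16) [heading=90, draw]
    FD 16: (6,16) -> (6,32) [heading=90, draw]
  ]
  -- iteration 2/3 --
  LT 180: heading 90 -> 270
  RT 45: heading 270 -> 225
  BK 1: (6,32) -> (6.707,32.707) [heading=225, draw]
  REPEAT 2 [
    -- iteration 1/2 --
    FD 2: (6.707,32.707) -> (5.293,31.293) [heading=225, draw]
    FD 16: (5.293,31.293) -> (-6.021,19.979) [heading=225, draw]
    -- iteration 2/2 --
    FD 2: (-6.021,19.979) -> (-7.435,18.565) [heading=225, draw]
    FD 16: (-7.435,18.565) -> (-18.749,7.251) [heading=225, draw]
  ]
  -- iteration 3/3 --
  LT 180: heading 225 -> 45
  RT 45: heading 45 -> 0
  BK 1: (-18.749,7.251) -> (-19.749,7.251) [heading=0, draw]
  REPEAT 2 [
    -- iteration 1/2 --
    FD 2: (-19.749,7.251) -> (-17.749,7.251) [heading=0, draw]
    FD 16: (-17.749,7.251) -> (-1.749,7.251) [heading=0, draw]
    -- iteration 2/2 --
    FD 2: (-1.749,7.251) -> (0.251,7.251) [heading=0, draw]
    FD 16: (0.251,7.251) -> (16.251,7.251) [heading=0, draw]
  ]
]
LT 331: heading 0 -> 331
FD 20: (16.251,7.251) -> (33.744,-2.445) [heading=331, draw]
RT 135: heading 331 -> 196
RT 90: heading 196 -> 106
Final: pos=(33.744,-2.445), heading=106, 17 segment(s) drawn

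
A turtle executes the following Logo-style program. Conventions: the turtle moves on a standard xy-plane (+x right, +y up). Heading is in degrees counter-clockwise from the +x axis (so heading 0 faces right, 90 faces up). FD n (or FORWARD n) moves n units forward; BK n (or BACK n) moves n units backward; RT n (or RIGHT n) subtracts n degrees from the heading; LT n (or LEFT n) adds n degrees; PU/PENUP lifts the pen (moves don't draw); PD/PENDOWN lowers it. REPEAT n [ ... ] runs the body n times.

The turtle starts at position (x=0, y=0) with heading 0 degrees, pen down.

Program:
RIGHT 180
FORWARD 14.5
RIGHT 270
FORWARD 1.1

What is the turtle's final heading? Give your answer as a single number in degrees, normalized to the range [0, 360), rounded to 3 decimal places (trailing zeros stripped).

Executing turtle program step by step:
Start: pos=(0,0), heading=0, pen down
RT 180: heading 0 -> 180
FD 14.5: (0,0) -> (-14.5,0) [heading=180, draw]
RT 270: heading 180 -> 270
FD 1.1: (-14.5,0) -> (-14.5,-1.1) [heading=270, draw]
Final: pos=(-14.5,-1.1), heading=270, 2 segment(s) drawn

Answer: 270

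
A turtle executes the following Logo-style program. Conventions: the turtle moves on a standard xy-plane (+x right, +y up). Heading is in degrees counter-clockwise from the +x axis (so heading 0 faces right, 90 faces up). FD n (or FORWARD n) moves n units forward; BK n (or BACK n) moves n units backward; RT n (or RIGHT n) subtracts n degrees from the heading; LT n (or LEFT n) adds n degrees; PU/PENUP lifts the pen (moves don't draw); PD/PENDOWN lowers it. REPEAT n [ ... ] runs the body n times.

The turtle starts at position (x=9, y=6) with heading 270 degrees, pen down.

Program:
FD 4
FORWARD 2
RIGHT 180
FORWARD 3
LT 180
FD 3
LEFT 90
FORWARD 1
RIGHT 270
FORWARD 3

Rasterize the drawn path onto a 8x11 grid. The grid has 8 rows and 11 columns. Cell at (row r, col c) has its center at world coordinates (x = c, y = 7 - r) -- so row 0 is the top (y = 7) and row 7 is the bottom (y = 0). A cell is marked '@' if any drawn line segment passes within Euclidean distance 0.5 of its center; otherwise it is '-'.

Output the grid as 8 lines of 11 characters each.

Answer: -----------
---------@-
---------@-
---------@-
---------@@
---------@@
---------@@
---------@@

Derivation:
Segment 0: (9,6) -> (9,2)
Segment 1: (9,2) -> (9,0)
Segment 2: (9,0) -> (9,3)
Segment 3: (9,3) -> (9,0)
Segment 4: (9,0) -> (10,-0)
Segment 5: (10,-0) -> (10,3)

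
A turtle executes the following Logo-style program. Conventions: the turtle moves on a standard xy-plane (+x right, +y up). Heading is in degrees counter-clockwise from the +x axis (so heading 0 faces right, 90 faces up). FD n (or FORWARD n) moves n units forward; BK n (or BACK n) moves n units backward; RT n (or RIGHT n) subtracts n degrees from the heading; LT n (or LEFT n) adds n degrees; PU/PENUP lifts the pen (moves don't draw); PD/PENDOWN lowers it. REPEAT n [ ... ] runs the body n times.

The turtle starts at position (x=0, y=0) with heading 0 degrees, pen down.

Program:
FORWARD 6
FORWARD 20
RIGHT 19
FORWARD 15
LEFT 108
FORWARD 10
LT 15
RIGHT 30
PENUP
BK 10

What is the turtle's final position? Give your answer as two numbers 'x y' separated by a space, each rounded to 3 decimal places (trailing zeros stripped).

Answer: 37.601 -4.498

Derivation:
Executing turtle program step by step:
Start: pos=(0,0), heading=0, pen down
FD 6: (0,0) -> (6,0) [heading=0, draw]
FD 20: (6,0) -> (26,0) [heading=0, draw]
RT 19: heading 0 -> 341
FD 15: (26,0) -> (40.183,-4.884) [heading=341, draw]
LT 108: heading 341 -> 89
FD 10: (40.183,-4.884) -> (40.357,5.115) [heading=89, draw]
LT 15: heading 89 -> 104
RT 30: heading 104 -> 74
PU: pen up
BK 10: (40.357,5.115) -> (37.601,-4.498) [heading=74, move]
Final: pos=(37.601,-4.498), heading=74, 4 segment(s) drawn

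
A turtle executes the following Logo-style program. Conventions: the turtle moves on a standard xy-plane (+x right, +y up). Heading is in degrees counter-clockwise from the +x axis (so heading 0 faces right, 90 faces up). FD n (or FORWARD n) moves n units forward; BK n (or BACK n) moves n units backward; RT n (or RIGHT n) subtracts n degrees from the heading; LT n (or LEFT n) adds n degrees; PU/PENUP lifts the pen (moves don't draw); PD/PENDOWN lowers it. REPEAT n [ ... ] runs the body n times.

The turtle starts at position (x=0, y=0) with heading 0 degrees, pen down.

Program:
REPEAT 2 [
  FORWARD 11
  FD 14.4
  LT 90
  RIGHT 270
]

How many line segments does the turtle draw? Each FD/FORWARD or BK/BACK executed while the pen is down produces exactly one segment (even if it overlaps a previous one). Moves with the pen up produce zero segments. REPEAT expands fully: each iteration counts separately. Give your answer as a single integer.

Executing turtle program step by step:
Start: pos=(0,0), heading=0, pen down
REPEAT 2 [
  -- iteration 1/2 --
  FD 11: (0,0) -> (11,0) [heading=0, draw]
  FD 14.4: (11,0) -> (25.4,0) [heading=0, draw]
  LT 90: heading 0 -> 90
  RT 270: heading 90 -> 180
  -- iteration 2/2 --
  FD 11: (25.4,0) -> (14.4,0) [heading=180, draw]
  FD 14.4: (14.4,0) -> (0,0) [heading=180, draw]
  LT 90: heading 180 -> 270
  RT 270: heading 270 -> 0
]
Final: pos=(0,0), heading=0, 4 segment(s) drawn
Segments drawn: 4

Answer: 4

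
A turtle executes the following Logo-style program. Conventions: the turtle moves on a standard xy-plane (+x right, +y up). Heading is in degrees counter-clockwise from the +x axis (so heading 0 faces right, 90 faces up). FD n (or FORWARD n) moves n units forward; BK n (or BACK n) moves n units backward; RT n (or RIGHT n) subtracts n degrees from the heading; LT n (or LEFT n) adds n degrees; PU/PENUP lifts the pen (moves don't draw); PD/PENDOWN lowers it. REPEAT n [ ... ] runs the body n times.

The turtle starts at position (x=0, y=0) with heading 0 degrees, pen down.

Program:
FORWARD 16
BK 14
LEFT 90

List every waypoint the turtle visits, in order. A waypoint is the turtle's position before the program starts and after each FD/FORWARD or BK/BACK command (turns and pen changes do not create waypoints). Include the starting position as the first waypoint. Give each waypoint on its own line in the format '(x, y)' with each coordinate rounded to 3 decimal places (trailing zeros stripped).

Executing turtle program step by step:
Start: pos=(0,0), heading=0, pen down
FD 16: (0,0) -> (16,0) [heading=0, draw]
BK 14: (16,0) -> (2,0) [heading=0, draw]
LT 90: heading 0 -> 90
Final: pos=(2,0), heading=90, 2 segment(s) drawn
Waypoints (3 total):
(0, 0)
(16, 0)
(2, 0)

Answer: (0, 0)
(16, 0)
(2, 0)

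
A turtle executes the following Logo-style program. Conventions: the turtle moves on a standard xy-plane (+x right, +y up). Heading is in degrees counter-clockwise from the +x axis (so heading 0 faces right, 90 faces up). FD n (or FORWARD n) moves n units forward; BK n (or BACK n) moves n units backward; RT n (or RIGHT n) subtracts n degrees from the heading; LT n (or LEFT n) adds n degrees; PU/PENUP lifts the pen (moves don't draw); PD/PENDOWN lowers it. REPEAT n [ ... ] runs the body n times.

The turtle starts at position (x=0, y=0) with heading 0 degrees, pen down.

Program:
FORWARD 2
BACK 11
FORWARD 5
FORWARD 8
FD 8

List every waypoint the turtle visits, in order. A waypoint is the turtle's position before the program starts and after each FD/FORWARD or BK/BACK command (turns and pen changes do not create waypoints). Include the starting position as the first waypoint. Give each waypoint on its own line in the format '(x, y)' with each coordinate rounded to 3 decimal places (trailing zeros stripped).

Executing turtle program step by step:
Start: pos=(0,0), heading=0, pen down
FD 2: (0,0) -> (2,0) [heading=0, draw]
BK 11: (2,0) -> (-9,0) [heading=0, draw]
FD 5: (-9,0) -> (-4,0) [heading=0, draw]
FD 8: (-4,0) -> (4,0) [heading=0, draw]
FD 8: (4,0) -> (12,0) [heading=0, draw]
Final: pos=(12,0), heading=0, 5 segment(s) drawn
Waypoints (6 total):
(0, 0)
(2, 0)
(-9, 0)
(-4, 0)
(4, 0)
(12, 0)

Answer: (0, 0)
(2, 0)
(-9, 0)
(-4, 0)
(4, 0)
(12, 0)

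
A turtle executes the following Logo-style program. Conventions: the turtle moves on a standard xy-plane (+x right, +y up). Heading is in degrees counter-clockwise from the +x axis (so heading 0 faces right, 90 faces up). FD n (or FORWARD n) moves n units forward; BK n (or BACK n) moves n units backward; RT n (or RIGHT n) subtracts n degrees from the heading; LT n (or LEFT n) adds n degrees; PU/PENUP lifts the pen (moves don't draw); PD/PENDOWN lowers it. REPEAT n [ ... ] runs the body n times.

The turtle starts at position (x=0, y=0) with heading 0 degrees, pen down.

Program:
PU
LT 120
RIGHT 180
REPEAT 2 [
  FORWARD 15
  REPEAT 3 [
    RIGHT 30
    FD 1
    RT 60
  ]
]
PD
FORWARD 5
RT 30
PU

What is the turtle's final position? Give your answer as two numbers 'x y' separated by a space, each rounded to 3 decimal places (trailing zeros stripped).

Answer: 16.99 -2.16

Derivation:
Executing turtle program step by step:
Start: pos=(0,0), heading=0, pen down
PU: pen up
LT 120: heading 0 -> 120
RT 180: heading 120 -> 300
REPEAT 2 [
  -- iteration 1/2 --
  FD 15: (0,0) -> (7.5,-12.99) [heading=300, move]
  REPEAT 3 [
    -- iteration 1/3 --
    RT 30: heading 300 -> 270
    FD 1: (7.5,-12.99) -> (7.5,-13.99) [heading=270, move]
    RT 60: heading 270 -> 210
    -- iteration 2/3 --
    RT 30: heading 210 -> 180
    FD 1: (7.5,-13.99) -> (6.5,-13.99) [heading=180, move]
    RT 60: heading 180 -> 120
    -- iteration 3/3 --
    RT 30: heading 120 -> 90
    FD 1: (6.5,-13.99) -> (6.5,-12.99) [heading=90, move]
    RT 60: heading 90 -> 30
  ]
  -- iteration 2/2 --
  FD 15: (6.5,-12.99) -> (19.49,-5.49) [heading=30, move]
  REPEAT 3 [
    -- iteration 1/3 --
    RT 30: heading 30 -> 0
    FD 1: (19.49,-5.49) -> (20.49,-5.49) [heading=0, move]
    RT 60: heading 0 -> 300
    -- iteration 2/3 --
    RT 30: heading 300 -> 270
    FD 1: (20.49,-5.49) -> (20.49,-6.49) [heading=270, move]
    RT 60: heading 270 -> 210
    -- iteration 3/3 --
    RT 30: heading 210 -> 180
    FD 1: (20.49,-6.49) -> (19.49,-6.49) [heading=180, move]
    RT 60: heading 180 -> 120
  ]
]
PD: pen down
FD 5: (19.49,-6.49) -> (16.99,-2.16) [heading=120, draw]
RT 30: heading 120 -> 90
PU: pen up
Final: pos=(16.99,-2.16), heading=90, 1 segment(s) drawn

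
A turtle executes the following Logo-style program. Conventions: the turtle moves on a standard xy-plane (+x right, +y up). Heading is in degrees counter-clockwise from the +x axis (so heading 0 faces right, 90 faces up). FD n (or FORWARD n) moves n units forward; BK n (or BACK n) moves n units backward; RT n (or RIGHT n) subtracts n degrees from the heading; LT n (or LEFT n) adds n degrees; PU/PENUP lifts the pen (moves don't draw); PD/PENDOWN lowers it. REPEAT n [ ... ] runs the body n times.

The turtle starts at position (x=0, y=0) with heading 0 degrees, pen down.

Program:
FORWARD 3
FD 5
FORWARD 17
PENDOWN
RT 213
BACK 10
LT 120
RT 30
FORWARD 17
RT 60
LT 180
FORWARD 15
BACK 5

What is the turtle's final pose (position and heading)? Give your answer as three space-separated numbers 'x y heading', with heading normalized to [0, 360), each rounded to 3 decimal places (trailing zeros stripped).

Executing turtle program step by step:
Start: pos=(0,0), heading=0, pen down
FD 3: (0,0) -> (3,0) [heading=0, draw]
FD 5: (3,0) -> (8,0) [heading=0, draw]
FD 17: (8,0) -> (25,0) [heading=0, draw]
PD: pen down
RT 213: heading 0 -> 147
BK 10: (25,0) -> (33.387,-5.446) [heading=147, draw]
LT 120: heading 147 -> 267
RT 30: heading 267 -> 237
FD 17: (33.387,-5.446) -> (24.128,-19.704) [heading=237, draw]
RT 60: heading 237 -> 177
LT 180: heading 177 -> 357
FD 15: (24.128,-19.704) -> (39.107,-20.489) [heading=357, draw]
BK 5: (39.107,-20.489) -> (34.114,-20.227) [heading=357, draw]
Final: pos=(34.114,-20.227), heading=357, 7 segment(s) drawn

Answer: 34.114 -20.227 357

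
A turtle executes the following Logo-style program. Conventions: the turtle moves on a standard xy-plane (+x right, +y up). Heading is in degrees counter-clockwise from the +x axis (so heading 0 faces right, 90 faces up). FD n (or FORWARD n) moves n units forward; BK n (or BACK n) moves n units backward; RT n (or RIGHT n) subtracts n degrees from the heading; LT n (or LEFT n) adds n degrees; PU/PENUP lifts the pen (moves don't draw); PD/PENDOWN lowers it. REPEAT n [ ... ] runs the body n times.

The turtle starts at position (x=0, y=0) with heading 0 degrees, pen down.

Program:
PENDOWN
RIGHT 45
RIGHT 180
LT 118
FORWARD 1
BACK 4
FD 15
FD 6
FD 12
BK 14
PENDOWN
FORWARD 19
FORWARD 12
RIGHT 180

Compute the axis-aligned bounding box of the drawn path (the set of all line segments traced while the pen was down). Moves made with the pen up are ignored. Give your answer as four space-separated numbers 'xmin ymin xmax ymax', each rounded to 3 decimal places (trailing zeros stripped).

Executing turtle program step by step:
Start: pos=(0,0), heading=0, pen down
PD: pen down
RT 45: heading 0 -> 315
RT 180: heading 315 -> 135
LT 118: heading 135 -> 253
FD 1: (0,0) -> (-0.292,-0.956) [heading=253, draw]
BK 4: (-0.292,-0.956) -> (0.877,2.869) [heading=253, draw]
FD 15: (0.877,2.869) -> (-3.508,-11.476) [heading=253, draw]
FD 6: (-3.508,-11.476) -> (-5.263,-17.213) [heading=253, draw]
FD 12: (-5.263,-17.213) -> (-8.771,-28.689) [heading=253, draw]
BK 14: (-8.771,-28.689) -> (-4.678,-15.301) [heading=253, draw]
PD: pen down
FD 19: (-4.678,-15.301) -> (-10.233,-33.471) [heading=253, draw]
FD 12: (-10.233,-33.471) -> (-13.741,-44.946) [heading=253, draw]
RT 180: heading 253 -> 73
Final: pos=(-13.741,-44.946), heading=73, 8 segment(s) drawn

Segment endpoints: x in {-13.741, -10.233, -8.771, -5.263, -4.678, -3.508, -0.292, 0, 0.877}, y in {-44.946, -33.471, -28.689, -17.213, -15.301, -11.476, -0.956, 0, 2.869}
xmin=-13.741, ymin=-44.946, xmax=0.877, ymax=2.869

Answer: -13.741 -44.946 0.877 2.869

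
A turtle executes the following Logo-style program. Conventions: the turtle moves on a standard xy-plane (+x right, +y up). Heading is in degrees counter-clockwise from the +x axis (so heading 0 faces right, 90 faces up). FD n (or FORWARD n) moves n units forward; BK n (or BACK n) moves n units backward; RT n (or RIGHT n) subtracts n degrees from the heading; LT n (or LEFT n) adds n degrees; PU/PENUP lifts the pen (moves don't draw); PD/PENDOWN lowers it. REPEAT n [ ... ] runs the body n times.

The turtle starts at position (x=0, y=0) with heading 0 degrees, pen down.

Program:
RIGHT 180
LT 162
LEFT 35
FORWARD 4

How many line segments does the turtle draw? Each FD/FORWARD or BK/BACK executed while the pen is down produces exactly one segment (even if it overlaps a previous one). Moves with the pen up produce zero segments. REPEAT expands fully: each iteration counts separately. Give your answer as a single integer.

Executing turtle program step by step:
Start: pos=(0,0), heading=0, pen down
RT 180: heading 0 -> 180
LT 162: heading 180 -> 342
LT 35: heading 342 -> 17
FD 4: (0,0) -> (3.825,1.169) [heading=17, draw]
Final: pos=(3.825,1.169), heading=17, 1 segment(s) drawn
Segments drawn: 1

Answer: 1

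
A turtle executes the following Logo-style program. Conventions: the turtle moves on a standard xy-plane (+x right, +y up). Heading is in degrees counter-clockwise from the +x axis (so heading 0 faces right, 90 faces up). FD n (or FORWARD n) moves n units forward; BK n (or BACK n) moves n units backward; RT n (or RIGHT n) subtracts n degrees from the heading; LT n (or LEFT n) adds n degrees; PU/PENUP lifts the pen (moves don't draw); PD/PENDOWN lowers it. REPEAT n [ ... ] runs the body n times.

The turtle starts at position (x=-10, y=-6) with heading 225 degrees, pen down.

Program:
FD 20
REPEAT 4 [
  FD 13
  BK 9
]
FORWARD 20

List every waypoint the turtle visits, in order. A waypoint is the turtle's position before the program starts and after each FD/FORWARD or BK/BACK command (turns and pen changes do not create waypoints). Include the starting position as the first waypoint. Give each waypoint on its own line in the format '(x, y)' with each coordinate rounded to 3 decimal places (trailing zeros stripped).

Executing turtle program step by step:
Start: pos=(-10,-6), heading=225, pen down
FD 20: (-10,-6) -> (-24.142,-20.142) [heading=225, draw]
REPEAT 4 [
  -- iteration 1/4 --
  FD 13: (-24.142,-20.142) -> (-33.335,-29.335) [heading=225, draw]
  BK 9: (-33.335,-29.335) -> (-26.971,-22.971) [heading=225, draw]
  -- iteration 2/4 --
  FD 13: (-26.971,-22.971) -> (-36.163,-32.163) [heading=225, draw]
  BK 9: (-36.163,-32.163) -> (-29.799,-25.799) [heading=225, draw]
  -- iteration 3/4 --
  FD 13: (-29.799,-25.799) -> (-38.991,-34.991) [heading=225, draw]
  BK 9: (-38.991,-34.991) -> (-32.627,-28.627) [heading=225, draw]
  -- iteration 4/4 --
  FD 13: (-32.627,-28.627) -> (-41.82,-37.82) [heading=225, draw]
  BK 9: (-41.82,-37.82) -> (-35.456,-31.456) [heading=225, draw]
]
FD 20: (-35.456,-31.456) -> (-49.598,-45.598) [heading=225, draw]
Final: pos=(-49.598,-45.598), heading=225, 10 segment(s) drawn
Waypoints (11 total):
(-10, -6)
(-24.142, -20.142)
(-33.335, -29.335)
(-26.971, -22.971)
(-36.163, -32.163)
(-29.799, -25.799)
(-38.991, -34.991)
(-32.627, -28.627)
(-41.82, -37.82)
(-35.456, -31.456)
(-49.598, -45.598)

Answer: (-10, -6)
(-24.142, -20.142)
(-33.335, -29.335)
(-26.971, -22.971)
(-36.163, -32.163)
(-29.799, -25.799)
(-38.991, -34.991)
(-32.627, -28.627)
(-41.82, -37.82)
(-35.456, -31.456)
(-49.598, -45.598)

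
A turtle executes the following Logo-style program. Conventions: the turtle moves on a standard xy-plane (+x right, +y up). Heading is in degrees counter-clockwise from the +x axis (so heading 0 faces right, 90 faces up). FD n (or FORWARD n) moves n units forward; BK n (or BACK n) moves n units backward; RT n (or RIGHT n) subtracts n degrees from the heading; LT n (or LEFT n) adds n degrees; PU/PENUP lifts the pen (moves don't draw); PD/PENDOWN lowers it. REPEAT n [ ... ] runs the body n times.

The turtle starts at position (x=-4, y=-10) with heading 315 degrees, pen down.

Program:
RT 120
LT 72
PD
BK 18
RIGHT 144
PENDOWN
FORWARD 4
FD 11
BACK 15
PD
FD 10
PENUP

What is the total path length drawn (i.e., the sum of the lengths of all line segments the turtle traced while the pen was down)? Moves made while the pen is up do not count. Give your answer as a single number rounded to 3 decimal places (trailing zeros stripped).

Answer: 58

Derivation:
Executing turtle program step by step:
Start: pos=(-4,-10), heading=315, pen down
RT 120: heading 315 -> 195
LT 72: heading 195 -> 267
PD: pen down
BK 18: (-4,-10) -> (-3.058,7.975) [heading=267, draw]
RT 144: heading 267 -> 123
PD: pen down
FD 4: (-3.058,7.975) -> (-5.237,11.33) [heading=123, draw]
FD 11: (-5.237,11.33) -> (-11.228,20.555) [heading=123, draw]
BK 15: (-11.228,20.555) -> (-3.058,7.975) [heading=123, draw]
PD: pen down
FD 10: (-3.058,7.975) -> (-8.504,16.362) [heading=123, draw]
PU: pen up
Final: pos=(-8.504,16.362), heading=123, 5 segment(s) drawn

Segment lengths:
  seg 1: (-4,-10) -> (-3.058,7.975), length = 18
  seg 2: (-3.058,7.975) -> (-5.237,11.33), length = 4
  seg 3: (-5.237,11.33) -> (-11.228,20.555), length = 11
  seg 4: (-11.228,20.555) -> (-3.058,7.975), length = 15
  seg 5: (-3.058,7.975) -> (-8.504,16.362), length = 10
Total = 58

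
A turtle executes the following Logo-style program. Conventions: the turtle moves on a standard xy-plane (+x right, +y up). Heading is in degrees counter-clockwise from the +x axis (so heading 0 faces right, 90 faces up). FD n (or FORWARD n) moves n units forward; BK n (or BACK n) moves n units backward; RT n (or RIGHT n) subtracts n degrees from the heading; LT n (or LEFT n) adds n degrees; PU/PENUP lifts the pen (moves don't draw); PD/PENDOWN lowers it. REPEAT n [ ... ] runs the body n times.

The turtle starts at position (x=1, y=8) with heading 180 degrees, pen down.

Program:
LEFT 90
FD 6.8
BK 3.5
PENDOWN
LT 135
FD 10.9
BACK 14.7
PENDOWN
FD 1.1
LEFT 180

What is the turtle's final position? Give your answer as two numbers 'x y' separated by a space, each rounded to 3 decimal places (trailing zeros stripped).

Answer: -0.909 2.791

Derivation:
Executing turtle program step by step:
Start: pos=(1,8), heading=180, pen down
LT 90: heading 180 -> 270
FD 6.8: (1,8) -> (1,1.2) [heading=270, draw]
BK 3.5: (1,1.2) -> (1,4.7) [heading=270, draw]
PD: pen down
LT 135: heading 270 -> 45
FD 10.9: (1,4.7) -> (8.707,12.407) [heading=45, draw]
BK 14.7: (8.707,12.407) -> (-1.687,2.013) [heading=45, draw]
PD: pen down
FD 1.1: (-1.687,2.013) -> (-0.909,2.791) [heading=45, draw]
LT 180: heading 45 -> 225
Final: pos=(-0.909,2.791), heading=225, 5 segment(s) drawn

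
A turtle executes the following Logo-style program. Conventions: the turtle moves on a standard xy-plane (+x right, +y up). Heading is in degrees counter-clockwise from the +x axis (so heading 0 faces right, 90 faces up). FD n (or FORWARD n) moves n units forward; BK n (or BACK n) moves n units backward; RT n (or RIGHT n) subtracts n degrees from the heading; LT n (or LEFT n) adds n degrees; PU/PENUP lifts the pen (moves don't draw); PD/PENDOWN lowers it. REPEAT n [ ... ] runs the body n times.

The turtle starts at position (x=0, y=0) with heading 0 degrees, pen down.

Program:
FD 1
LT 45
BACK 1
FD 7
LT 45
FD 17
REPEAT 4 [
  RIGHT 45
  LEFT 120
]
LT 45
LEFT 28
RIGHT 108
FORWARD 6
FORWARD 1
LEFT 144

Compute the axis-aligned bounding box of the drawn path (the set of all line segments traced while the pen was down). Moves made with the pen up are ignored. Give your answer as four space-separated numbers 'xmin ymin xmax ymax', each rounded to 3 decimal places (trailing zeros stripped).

Executing turtle program step by step:
Start: pos=(0,0), heading=0, pen down
FD 1: (0,0) -> (1,0) [heading=0, draw]
LT 45: heading 0 -> 45
BK 1: (1,0) -> (0.293,-0.707) [heading=45, draw]
FD 7: (0.293,-0.707) -> (5.243,4.243) [heading=45, draw]
LT 45: heading 45 -> 90
FD 17: (5.243,4.243) -> (5.243,21.243) [heading=90, draw]
REPEAT 4 [
  -- iteration 1/4 --
  RT 45: heading 90 -> 45
  LT 120: heading 45 -> 165
  -- iteration 2/4 --
  RT 45: heading 165 -> 120
  LT 120: heading 120 -> 240
  -- iteration 3/4 --
  RT 45: heading 240 -> 195
  LT 120: heading 195 -> 315
  -- iteration 4/4 --
  RT 45: heading 315 -> 270
  LT 120: heading 270 -> 30
]
LT 45: heading 30 -> 75
LT 28: heading 75 -> 103
RT 108: heading 103 -> 355
FD 6: (5.243,21.243) -> (11.22,20.72) [heading=355, draw]
FD 1: (11.22,20.72) -> (12.216,20.633) [heading=355, draw]
LT 144: heading 355 -> 139
Final: pos=(12.216,20.633), heading=139, 6 segment(s) drawn

Segment endpoints: x in {0, 0.293, 1, 5.243, 5.243, 11.22, 12.216}, y in {-0.707, 0, 4.243, 20.633, 20.72, 21.243}
xmin=0, ymin=-0.707, xmax=12.216, ymax=21.243

Answer: 0 -0.707 12.216 21.243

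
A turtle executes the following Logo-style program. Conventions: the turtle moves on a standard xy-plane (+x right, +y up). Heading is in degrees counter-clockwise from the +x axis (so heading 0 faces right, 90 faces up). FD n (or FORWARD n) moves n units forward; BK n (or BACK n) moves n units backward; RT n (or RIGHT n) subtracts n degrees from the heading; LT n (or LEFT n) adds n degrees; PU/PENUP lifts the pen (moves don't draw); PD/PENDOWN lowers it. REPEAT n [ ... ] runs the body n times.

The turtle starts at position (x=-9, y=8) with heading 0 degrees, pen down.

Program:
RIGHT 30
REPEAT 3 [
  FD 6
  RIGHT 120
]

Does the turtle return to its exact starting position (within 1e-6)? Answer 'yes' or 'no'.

Answer: yes

Derivation:
Executing turtle program step by step:
Start: pos=(-9,8), heading=0, pen down
RT 30: heading 0 -> 330
REPEAT 3 [
  -- iteration 1/3 --
  FD 6: (-9,8) -> (-3.804,5) [heading=330, draw]
  RT 120: heading 330 -> 210
  -- iteration 2/3 --
  FD 6: (-3.804,5) -> (-9,2) [heading=210, draw]
  RT 120: heading 210 -> 90
  -- iteration 3/3 --
  FD 6: (-9,2) -> (-9,8) [heading=90, draw]
  RT 120: heading 90 -> 330
]
Final: pos=(-9,8), heading=330, 3 segment(s) drawn

Start position: (-9, 8)
Final position: (-9, 8)
Distance = 0; < 1e-6 -> CLOSED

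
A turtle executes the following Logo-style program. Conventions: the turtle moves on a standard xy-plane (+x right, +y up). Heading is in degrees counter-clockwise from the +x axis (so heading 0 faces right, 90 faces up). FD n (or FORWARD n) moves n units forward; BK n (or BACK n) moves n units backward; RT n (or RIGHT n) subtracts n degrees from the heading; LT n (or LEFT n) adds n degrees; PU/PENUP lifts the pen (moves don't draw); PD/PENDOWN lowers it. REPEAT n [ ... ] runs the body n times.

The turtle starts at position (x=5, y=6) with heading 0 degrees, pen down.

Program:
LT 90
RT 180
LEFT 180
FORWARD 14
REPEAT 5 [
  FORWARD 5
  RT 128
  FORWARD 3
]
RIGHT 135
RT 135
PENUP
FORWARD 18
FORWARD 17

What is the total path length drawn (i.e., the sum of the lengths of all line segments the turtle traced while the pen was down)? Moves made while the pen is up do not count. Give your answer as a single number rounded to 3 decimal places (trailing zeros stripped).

Executing turtle program step by step:
Start: pos=(5,6), heading=0, pen down
LT 90: heading 0 -> 90
RT 180: heading 90 -> 270
LT 180: heading 270 -> 90
FD 14: (5,6) -> (5,20) [heading=90, draw]
REPEAT 5 [
  -- iteration 1/5 --
  FD 5: (5,20) -> (5,25) [heading=90, draw]
  RT 128: heading 90 -> 322
  FD 3: (5,25) -> (7.364,23.153) [heading=322, draw]
  -- iteration 2/5 --
  FD 5: (7.364,23.153) -> (11.304,20.075) [heading=322, draw]
  RT 128: heading 322 -> 194
  FD 3: (11.304,20.075) -> (8.393,19.349) [heading=194, draw]
  -- iteration 3/5 --
  FD 5: (8.393,19.349) -> (3.542,18.139) [heading=194, draw]
  RT 128: heading 194 -> 66
  FD 3: (3.542,18.139) -> (4.762,20.88) [heading=66, draw]
  -- iteration 4/5 --
  FD 5: (4.762,20.88) -> (6.796,25.448) [heading=66, draw]
  RT 128: heading 66 -> 298
  FD 3: (6.796,25.448) -> (8.204,22.799) [heading=298, draw]
  -- iteration 5/5 --
  FD 5: (8.204,22.799) -> (10.551,18.384) [heading=298, draw]
  RT 128: heading 298 -> 170
  FD 3: (10.551,18.384) -> (7.597,18.905) [heading=170, draw]
]
RT 135: heading 170 -> 35
RT 135: heading 35 -> 260
PU: pen up
FD 18: (7.597,18.905) -> (4.471,1.179) [heading=260, move]
FD 17: (4.471,1.179) -> (1.519,-15.563) [heading=260, move]
Final: pos=(1.519,-15.563), heading=260, 11 segment(s) drawn

Segment lengths:
  seg 1: (5,6) -> (5,20), length = 14
  seg 2: (5,20) -> (5,25), length = 5
  seg 3: (5,25) -> (7.364,23.153), length = 3
  seg 4: (7.364,23.153) -> (11.304,20.075), length = 5
  seg 5: (11.304,20.075) -> (8.393,19.349), length = 3
  seg 6: (8.393,19.349) -> (3.542,18.139), length = 5
  seg 7: (3.542,18.139) -> (4.762,20.88), length = 3
  seg 8: (4.762,20.88) -> (6.796,25.448), length = 5
  seg 9: (6.796,25.448) -> (8.204,22.799), length = 3
  seg 10: (8.204,22.799) -> (10.551,18.384), length = 5
  seg 11: (10.551,18.384) -> (7.597,18.905), length = 3
Total = 54

Answer: 54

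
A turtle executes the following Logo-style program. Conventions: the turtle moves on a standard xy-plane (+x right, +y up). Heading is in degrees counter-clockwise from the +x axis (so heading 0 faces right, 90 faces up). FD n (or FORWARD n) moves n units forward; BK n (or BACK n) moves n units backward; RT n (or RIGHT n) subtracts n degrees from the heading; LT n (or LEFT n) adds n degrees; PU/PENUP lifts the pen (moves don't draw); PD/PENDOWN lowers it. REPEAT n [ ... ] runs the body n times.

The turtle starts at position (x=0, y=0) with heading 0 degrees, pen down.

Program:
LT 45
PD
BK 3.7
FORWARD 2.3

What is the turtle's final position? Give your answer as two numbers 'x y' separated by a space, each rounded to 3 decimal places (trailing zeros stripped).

Executing turtle program step by step:
Start: pos=(0,0), heading=0, pen down
LT 45: heading 0 -> 45
PD: pen down
BK 3.7: (0,0) -> (-2.616,-2.616) [heading=45, draw]
FD 2.3: (-2.616,-2.616) -> (-0.99,-0.99) [heading=45, draw]
Final: pos=(-0.99,-0.99), heading=45, 2 segment(s) drawn

Answer: -0.99 -0.99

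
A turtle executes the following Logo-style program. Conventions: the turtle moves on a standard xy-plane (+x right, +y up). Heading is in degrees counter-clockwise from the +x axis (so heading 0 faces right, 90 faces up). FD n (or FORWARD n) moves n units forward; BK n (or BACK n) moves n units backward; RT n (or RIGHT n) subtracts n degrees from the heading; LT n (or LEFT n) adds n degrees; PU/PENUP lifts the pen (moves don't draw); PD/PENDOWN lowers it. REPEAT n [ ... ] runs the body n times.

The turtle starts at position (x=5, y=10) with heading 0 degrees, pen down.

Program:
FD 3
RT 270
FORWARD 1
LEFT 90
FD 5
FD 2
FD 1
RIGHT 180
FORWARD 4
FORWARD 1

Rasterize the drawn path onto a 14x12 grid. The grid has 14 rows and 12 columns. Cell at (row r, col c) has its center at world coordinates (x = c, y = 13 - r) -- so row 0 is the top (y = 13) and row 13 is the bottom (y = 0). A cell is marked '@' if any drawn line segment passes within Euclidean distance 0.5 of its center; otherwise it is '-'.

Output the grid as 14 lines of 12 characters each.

Segment 0: (5,10) -> (8,10)
Segment 1: (8,10) -> (8,11)
Segment 2: (8,11) -> (3,11)
Segment 3: (3,11) -> (1,11)
Segment 4: (1,11) -> (0,11)
Segment 5: (0,11) -> (4,11)
Segment 6: (4,11) -> (5,11)

Answer: ------------
------------
@@@@@@@@@---
-----@@@@---
------------
------------
------------
------------
------------
------------
------------
------------
------------
------------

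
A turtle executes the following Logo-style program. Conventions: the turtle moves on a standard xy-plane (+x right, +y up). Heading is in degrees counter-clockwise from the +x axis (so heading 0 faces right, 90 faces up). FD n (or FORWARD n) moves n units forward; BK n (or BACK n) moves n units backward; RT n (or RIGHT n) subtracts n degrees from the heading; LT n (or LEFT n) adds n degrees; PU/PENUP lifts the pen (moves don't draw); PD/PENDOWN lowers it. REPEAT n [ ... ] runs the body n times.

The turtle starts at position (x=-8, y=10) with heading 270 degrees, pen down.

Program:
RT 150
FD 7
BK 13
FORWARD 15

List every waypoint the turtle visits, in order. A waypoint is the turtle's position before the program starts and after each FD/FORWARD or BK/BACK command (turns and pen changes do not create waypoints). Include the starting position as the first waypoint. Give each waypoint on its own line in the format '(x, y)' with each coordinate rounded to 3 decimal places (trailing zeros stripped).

Answer: (-8, 10)
(-11.5, 16.062)
(-5, 4.804)
(-12.5, 17.794)

Derivation:
Executing turtle program step by step:
Start: pos=(-8,10), heading=270, pen down
RT 150: heading 270 -> 120
FD 7: (-8,10) -> (-11.5,16.062) [heading=120, draw]
BK 13: (-11.5,16.062) -> (-5,4.804) [heading=120, draw]
FD 15: (-5,4.804) -> (-12.5,17.794) [heading=120, draw]
Final: pos=(-12.5,17.794), heading=120, 3 segment(s) drawn
Waypoints (4 total):
(-8, 10)
(-11.5, 16.062)
(-5, 4.804)
(-12.5, 17.794)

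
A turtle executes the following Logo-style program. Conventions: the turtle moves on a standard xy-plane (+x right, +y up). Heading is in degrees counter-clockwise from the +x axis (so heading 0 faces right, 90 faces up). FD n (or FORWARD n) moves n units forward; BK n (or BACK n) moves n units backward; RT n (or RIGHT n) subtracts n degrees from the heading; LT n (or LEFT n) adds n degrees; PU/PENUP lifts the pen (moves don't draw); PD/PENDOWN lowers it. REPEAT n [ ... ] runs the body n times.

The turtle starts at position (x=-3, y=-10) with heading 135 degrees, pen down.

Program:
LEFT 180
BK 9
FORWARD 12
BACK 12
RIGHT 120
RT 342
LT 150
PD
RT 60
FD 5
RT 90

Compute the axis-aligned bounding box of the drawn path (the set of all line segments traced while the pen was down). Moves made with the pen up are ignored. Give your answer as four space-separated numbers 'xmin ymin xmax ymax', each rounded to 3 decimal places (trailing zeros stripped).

Executing turtle program step by step:
Start: pos=(-3,-10), heading=135, pen down
LT 180: heading 135 -> 315
BK 9: (-3,-10) -> (-9.364,-3.636) [heading=315, draw]
FD 12: (-9.364,-3.636) -> (-0.879,-12.121) [heading=315, draw]
BK 12: (-0.879,-12.121) -> (-9.364,-3.636) [heading=315, draw]
RT 120: heading 315 -> 195
RT 342: heading 195 -> 213
LT 150: heading 213 -> 3
PD: pen down
RT 60: heading 3 -> 303
FD 5: (-9.364,-3.636) -> (-6.641,-7.829) [heading=303, draw]
RT 90: heading 303 -> 213
Final: pos=(-6.641,-7.829), heading=213, 4 segment(s) drawn

Segment endpoints: x in {-9.364, -6.641, -3, -0.879}, y in {-12.121, -10, -7.829, -3.636}
xmin=-9.364, ymin=-12.121, xmax=-0.879, ymax=-3.636

Answer: -9.364 -12.121 -0.879 -3.636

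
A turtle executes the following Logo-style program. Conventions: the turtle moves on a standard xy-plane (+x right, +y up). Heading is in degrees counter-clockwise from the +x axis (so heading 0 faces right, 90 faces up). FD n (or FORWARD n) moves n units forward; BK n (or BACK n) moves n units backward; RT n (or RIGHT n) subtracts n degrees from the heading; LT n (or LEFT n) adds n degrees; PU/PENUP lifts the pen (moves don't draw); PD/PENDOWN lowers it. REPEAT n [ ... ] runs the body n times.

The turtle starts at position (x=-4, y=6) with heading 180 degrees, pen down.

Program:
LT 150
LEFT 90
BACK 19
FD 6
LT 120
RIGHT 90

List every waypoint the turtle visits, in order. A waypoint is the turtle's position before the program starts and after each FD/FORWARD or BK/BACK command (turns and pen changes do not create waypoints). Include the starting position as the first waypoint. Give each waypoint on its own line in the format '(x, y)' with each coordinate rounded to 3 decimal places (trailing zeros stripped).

Executing turtle program step by step:
Start: pos=(-4,6), heading=180, pen down
LT 150: heading 180 -> 330
LT 90: heading 330 -> 60
BK 19: (-4,6) -> (-13.5,-10.454) [heading=60, draw]
FD 6: (-13.5,-10.454) -> (-10.5,-5.258) [heading=60, draw]
LT 120: heading 60 -> 180
RT 90: heading 180 -> 90
Final: pos=(-10.5,-5.258), heading=90, 2 segment(s) drawn
Waypoints (3 total):
(-4, 6)
(-13.5, -10.454)
(-10.5, -5.258)

Answer: (-4, 6)
(-13.5, -10.454)
(-10.5, -5.258)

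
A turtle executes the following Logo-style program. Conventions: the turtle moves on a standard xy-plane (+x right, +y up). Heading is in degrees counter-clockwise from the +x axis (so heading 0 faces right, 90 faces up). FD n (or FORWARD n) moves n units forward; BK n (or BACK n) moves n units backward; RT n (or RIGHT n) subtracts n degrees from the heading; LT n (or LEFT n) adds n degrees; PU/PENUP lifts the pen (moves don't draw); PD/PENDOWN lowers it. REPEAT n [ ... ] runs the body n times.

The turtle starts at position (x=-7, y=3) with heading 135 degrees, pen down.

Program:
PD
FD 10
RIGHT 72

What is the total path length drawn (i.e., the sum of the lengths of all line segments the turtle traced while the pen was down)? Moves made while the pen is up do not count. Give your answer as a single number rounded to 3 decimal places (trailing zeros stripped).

Answer: 10

Derivation:
Executing turtle program step by step:
Start: pos=(-7,3), heading=135, pen down
PD: pen down
FD 10: (-7,3) -> (-14.071,10.071) [heading=135, draw]
RT 72: heading 135 -> 63
Final: pos=(-14.071,10.071), heading=63, 1 segment(s) drawn

Segment lengths:
  seg 1: (-7,3) -> (-14.071,10.071), length = 10
Total = 10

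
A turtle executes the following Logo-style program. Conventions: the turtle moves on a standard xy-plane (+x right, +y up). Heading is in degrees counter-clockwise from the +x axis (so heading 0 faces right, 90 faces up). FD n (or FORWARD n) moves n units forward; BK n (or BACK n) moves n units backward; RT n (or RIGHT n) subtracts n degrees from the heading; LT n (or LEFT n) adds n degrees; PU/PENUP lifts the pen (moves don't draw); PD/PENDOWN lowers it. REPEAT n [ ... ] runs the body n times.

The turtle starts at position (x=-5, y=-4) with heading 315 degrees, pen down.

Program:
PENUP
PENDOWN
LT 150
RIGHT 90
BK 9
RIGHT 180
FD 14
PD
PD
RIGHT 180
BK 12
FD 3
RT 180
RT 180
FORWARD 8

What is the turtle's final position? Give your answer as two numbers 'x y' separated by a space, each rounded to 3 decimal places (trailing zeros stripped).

Answer: -28.182 -10.212

Derivation:
Executing turtle program step by step:
Start: pos=(-5,-4), heading=315, pen down
PU: pen up
PD: pen down
LT 150: heading 315 -> 105
RT 90: heading 105 -> 15
BK 9: (-5,-4) -> (-13.693,-6.329) [heading=15, draw]
RT 180: heading 15 -> 195
FD 14: (-13.693,-6.329) -> (-27.216,-9.953) [heading=195, draw]
PD: pen down
PD: pen down
RT 180: heading 195 -> 15
BK 12: (-27.216,-9.953) -> (-38.807,-13.059) [heading=15, draw]
FD 3: (-38.807,-13.059) -> (-35.91,-12.282) [heading=15, draw]
RT 180: heading 15 -> 195
RT 180: heading 195 -> 15
FD 8: (-35.91,-12.282) -> (-28.182,-10.212) [heading=15, draw]
Final: pos=(-28.182,-10.212), heading=15, 5 segment(s) drawn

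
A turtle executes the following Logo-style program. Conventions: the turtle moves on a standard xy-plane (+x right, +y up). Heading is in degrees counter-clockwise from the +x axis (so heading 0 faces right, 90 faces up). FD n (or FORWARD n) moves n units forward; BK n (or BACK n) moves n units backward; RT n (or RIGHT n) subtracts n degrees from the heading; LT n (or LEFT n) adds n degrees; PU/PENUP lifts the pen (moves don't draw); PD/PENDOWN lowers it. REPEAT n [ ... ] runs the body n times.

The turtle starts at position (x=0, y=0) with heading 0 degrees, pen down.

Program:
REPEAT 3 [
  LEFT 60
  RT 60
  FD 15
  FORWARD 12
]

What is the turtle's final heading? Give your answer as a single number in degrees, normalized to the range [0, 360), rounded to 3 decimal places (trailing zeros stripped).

Executing turtle program step by step:
Start: pos=(0,0), heading=0, pen down
REPEAT 3 [
  -- iteration 1/3 --
  LT 60: heading 0 -> 60
  RT 60: heading 60 -> 0
  FD 15: (0,0) -> (15,0) [heading=0, draw]
  FD 12: (15,0) -> (27,0) [heading=0, draw]
  -- iteration 2/3 --
  LT 60: heading 0 -> 60
  RT 60: heading 60 -> 0
  FD 15: (27,0) -> (42,0) [heading=0, draw]
  FD 12: (42,0) -> (54,0) [heading=0, draw]
  -- iteration 3/3 --
  LT 60: heading 0 -> 60
  RT 60: heading 60 -> 0
  FD 15: (54,0) -> (69,0) [heading=0, draw]
  FD 12: (69,0) -> (81,0) [heading=0, draw]
]
Final: pos=(81,0), heading=0, 6 segment(s) drawn

Answer: 0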